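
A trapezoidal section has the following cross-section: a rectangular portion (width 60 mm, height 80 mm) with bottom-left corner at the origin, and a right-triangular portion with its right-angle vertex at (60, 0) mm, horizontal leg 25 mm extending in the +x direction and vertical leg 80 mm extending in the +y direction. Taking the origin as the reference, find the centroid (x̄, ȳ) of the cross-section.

x̄ = 36.61 mm, ȳ = 37.70 mm

rectangular portion: A = 60 × 80 = 4800.00, centroid at (30.00, 40.00).
triangular portion: A = ½·25·80 = 1000.00, centroid at (68.33, 26.67).
ΣA = 5800.00 mm²
ΣAx̄ = (4800.00)(30.00) + (1000.00)(68.33) = 212333.33 mm³
ΣAȳ = (4800.00)(40.00) + (1000.00)(26.67) = 218666.67 mm³
x̄ = 212333.33 / 5800.00 = 36.61 mm
ȳ = 218666.67 / 5800.00 = 37.70 mm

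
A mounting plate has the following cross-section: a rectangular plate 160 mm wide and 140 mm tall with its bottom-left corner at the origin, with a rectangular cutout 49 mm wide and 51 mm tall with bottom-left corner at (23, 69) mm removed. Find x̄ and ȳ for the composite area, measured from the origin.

Part | A | x̄ᵢ | ȳᵢ | A·x̄ᵢ | A·ȳᵢ
plate | 22400.00 | 80.00 | 70.00 | 1792000.00 | 1568000.00
hole | -2499.00 | 47.50 | 94.50 | -118702.50 | -236155.50
Σ | 19901.00 |  |  | 1673297.50 | 1331844.50
x̄ = 1673297.50 / 19901.00 = 84.08 mm
ȳ = 1331844.50 / 19901.00 = 66.92 mm

x̄ = 84.08 mm, ȳ = 66.92 mm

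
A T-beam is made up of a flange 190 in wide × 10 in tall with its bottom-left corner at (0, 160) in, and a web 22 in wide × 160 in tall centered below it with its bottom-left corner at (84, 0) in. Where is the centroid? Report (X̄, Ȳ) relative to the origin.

X̄ = 95.00 in, Ȳ = 109.80 in

Part | A | x̄ᵢ | ȳᵢ | A·x̄ᵢ | A·ȳᵢ
web | 3520.00 | 95.00 | 80.00 | 334400.00 | 281600.00
flange | 1900.00 | 95.00 | 165.00 | 180500.00 | 313500.00
Σ | 5420.00 |  |  | 514900.00 | 595100.00
X̄ = 514900.00 / 5420.00 = 95.00 in
Ȳ = 595100.00 / 5420.00 = 109.80 in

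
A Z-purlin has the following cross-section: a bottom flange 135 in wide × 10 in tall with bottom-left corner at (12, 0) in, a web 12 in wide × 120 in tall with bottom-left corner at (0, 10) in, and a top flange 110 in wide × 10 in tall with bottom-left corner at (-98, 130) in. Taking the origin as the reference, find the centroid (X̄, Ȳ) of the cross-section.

Part | A | x̄ᵢ | ȳᵢ | A·x̄ᵢ | A·ȳᵢ
bottom flange | 1350.00 | 79.50 | 5.00 | 107325.00 | 6750.00
web | 1440.00 | 6.00 | 70.00 | 8640.00 | 100800.00
top flange | 1100.00 | -43.00 | 135.00 | -47300.00 | 148500.00
Σ | 3890.00 |  |  | 68665.00 | 256050.00
X̄ = 68665.00 / 3890.00 = 17.65 in
Ȳ = 256050.00 / 3890.00 = 65.82 in

X̄ = 17.65 in, Ȳ = 65.82 in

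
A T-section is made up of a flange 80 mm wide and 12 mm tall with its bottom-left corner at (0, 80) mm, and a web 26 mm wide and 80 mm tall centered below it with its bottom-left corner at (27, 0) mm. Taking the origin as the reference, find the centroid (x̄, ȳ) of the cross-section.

x̄ = 40.00 mm, ȳ = 54.53 mm

Part | A | x̄ᵢ | ȳᵢ | A·x̄ᵢ | A·ȳᵢ
web | 2080.00 | 40.00 | 40.00 | 83200.00 | 83200.00
flange | 960.00 | 40.00 | 86.00 | 38400.00 | 82560.00
Σ | 3040.00 |  |  | 121600.00 | 165760.00
x̄ = 121600.00 / 3040.00 = 40.00 mm
ȳ = 165760.00 / 3040.00 = 54.53 mm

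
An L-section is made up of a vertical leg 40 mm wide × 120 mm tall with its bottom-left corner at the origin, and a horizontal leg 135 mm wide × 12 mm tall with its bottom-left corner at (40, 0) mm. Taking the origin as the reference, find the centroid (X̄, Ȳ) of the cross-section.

X̄ = 42.08 mm, Ȳ = 46.37 mm

vertical leg: A = 40 × 120 = 4800.00, centroid at (20.00, 60.00).
horizontal leg: A = 135 × 12 = 1620.00, centroid at (107.50, 6.00).
ΣA = 6420.00 mm², ΣAX̄ = 270150.00 mm³, ΣAȲ = 297720.00 mm³.
X̄ = 270150.00/6420.00 = 42.08 mm; Ȳ = 297720.00/6420.00 = 46.37 mm.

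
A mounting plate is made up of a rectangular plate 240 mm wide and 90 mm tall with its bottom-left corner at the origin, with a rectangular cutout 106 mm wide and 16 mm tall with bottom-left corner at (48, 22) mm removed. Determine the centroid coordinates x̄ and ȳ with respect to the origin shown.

x̄ = 121.62 mm, ȳ = 46.28 mm

plate: A = 240 × 90 = 21600.00, centroid at (120.00, 45.00).
hole: A = −(106 × 16) = -1696.00, centroid at (101.00, 30.00).
ΣA = 19904.00 mm², ΣAx̄ = 2420704.00 mm³, ΣAȳ = 921120.00 mm³.
x̄ = 2420704.00/19904.00 = 121.62 mm; ȳ = 921120.00/19904.00 = 46.28 mm.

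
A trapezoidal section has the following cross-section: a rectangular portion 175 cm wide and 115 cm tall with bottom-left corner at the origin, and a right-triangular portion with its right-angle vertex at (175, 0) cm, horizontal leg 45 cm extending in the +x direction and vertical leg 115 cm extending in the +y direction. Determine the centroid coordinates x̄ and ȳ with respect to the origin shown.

x̄ = 99.18 cm, ȳ = 55.32 cm

rectangular portion: A = 175 × 115 = 20125.00, centroid at (87.50, 57.50).
triangular portion: A = ½·45·115 = 2587.50, centroid at (190.00, 38.33).
ΣA = 22712.50 cm², ΣAx̄ = 2252562.50 cm³, ΣAȳ = 1256375.00 cm³.
x̄ = 2252562.50/22712.50 = 99.18 cm; ȳ = 1256375.00/22712.50 = 55.32 cm.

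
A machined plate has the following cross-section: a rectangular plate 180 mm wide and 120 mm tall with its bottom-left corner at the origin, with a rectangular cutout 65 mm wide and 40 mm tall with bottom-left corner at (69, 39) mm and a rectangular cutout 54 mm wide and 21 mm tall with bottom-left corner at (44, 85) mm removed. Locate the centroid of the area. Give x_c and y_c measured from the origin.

x_c = 89.53 mm, y_c = 57.89 mm

Part | A | x̄ᵢ | ȳᵢ | A·x̄ᵢ | A·ȳᵢ
plate | 21600.00 | 90.00 | 60.00 | 1944000.00 | 1296000.00
hole 1 | -2600.00 | 101.50 | 59.00 | -263900.00 | -153400.00
hole 2 | -1134.00 | 71.00 | 95.50 | -80514.00 | -108297.00
Σ | 17866.00 |  |  | 1599586.00 | 1034303.00
x_c = 1599586.00 / 17866.00 = 89.53 mm
y_c = 1034303.00 / 17866.00 = 57.89 mm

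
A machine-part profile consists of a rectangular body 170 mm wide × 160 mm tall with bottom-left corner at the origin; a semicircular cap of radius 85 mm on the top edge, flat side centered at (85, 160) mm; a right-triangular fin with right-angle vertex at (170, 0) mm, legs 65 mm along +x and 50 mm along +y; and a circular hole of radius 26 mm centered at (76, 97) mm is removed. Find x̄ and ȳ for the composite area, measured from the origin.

x̄ = 90.06 mm, ȳ = 110.97 mm

rectangular body: A = 170 × 160 = 27200.00, centroid at (85.00, 80.00).
semicircular top: A = ½π·85² = 11349.00, centroid at (85.00, 196.08).
triangular fin: A = ½·65·50 = 1625.00, centroid at (191.67, 16.67).
hole: A = −π·26² = -2123.72, centroid at (76.00, 97.00).
ΣA = 38050.29 mm²
ΣAx̄ = (27200.00)(85.00) + (11349.00)(85.00) + (1625.00)(191.67) + (-2123.72)(76.00) = 3426721.16 mm³
ΣAȳ = (27200.00)(80.00) + (11349.00)(196.08) + (1625.00)(16.67) + (-2123.72)(97.00) = 4222340.04 mm³
x̄ = 3426721.16 / 38050.29 = 90.06 mm
ȳ = 4222340.04 / 38050.29 = 110.97 mm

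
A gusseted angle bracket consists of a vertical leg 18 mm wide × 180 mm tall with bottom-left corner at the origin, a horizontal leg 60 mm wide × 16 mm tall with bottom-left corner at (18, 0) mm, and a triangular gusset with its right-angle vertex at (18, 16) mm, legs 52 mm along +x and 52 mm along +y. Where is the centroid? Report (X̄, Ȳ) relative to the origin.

vertical leg: A = 18 × 180 = 3240.00, centroid at (9.00, 90.00).
horizontal leg: A = 60 × 16 = 960.00, centroid at (48.00, 8.00).
gusset: A = ½·52·52 = 1352.00, centroid at (35.33, 33.33).
ΣA = 5552.00 mm², ΣAX̄ = 123010.67 mm³, ΣAȲ = 344346.67 mm³.
X̄ = 123010.67/5552.00 = 22.16 mm; Ȳ = 344346.67/5552.00 = 62.02 mm.

X̄ = 22.16 mm, Ȳ = 62.02 mm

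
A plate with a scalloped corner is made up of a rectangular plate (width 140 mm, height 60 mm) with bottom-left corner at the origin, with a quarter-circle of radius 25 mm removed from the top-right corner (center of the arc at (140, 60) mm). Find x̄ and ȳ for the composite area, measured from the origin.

x̄ = 66.31 mm, ȳ = 28.80 mm

plate: A = 140 × 60 = 8400.00, centroid at (70.00, 30.00).
removed quarter-circle: A = −¼π·25² = -490.87, centroid at (129.39, 49.39).
ΣA = 7909.13 mm²
ΣAx̄ = (8400.00)(70.00) + (-490.87)(129.39) = 524485.99 mm³
ΣAȳ = (8400.00)(30.00) + (-490.87)(49.39) = 227755.90 mm³
x̄ = 524485.99 / 7909.13 = 66.31 mm
ȳ = 227755.90 / 7909.13 = 28.80 mm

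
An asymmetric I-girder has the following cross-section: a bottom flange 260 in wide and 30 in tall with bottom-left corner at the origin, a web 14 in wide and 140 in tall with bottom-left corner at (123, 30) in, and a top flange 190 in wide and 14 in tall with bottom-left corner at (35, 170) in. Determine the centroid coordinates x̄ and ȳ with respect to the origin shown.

bottom flange: A = 260 × 30 = 7800.00, centroid at (130.00, 15.00).
web: A = 14 × 140 = 1960.00, centroid at (130.00, 100.00).
top flange: A = 190 × 14 = 2660.00, centroid at (130.00, 177.00).
ΣA = 12420.00 in², ΣAx̄ = 1614600.00 in³, ΣAȳ = 783820.00 in³.
x̄ = 1614600.00/12420.00 = 130.00 in; ȳ = 783820.00/12420.00 = 63.11 in.

x̄ = 130.00 in, ȳ = 63.11 in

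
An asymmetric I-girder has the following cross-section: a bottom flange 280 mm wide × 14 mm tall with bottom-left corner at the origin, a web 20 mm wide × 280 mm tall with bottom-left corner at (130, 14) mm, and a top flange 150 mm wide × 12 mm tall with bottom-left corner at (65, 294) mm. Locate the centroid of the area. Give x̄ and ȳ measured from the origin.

x̄ = 140.00 mm, ȳ = 126.31 mm

bottom flange: A = 280 × 14 = 3920.00, centroid at (140.00, 7.00).
web: A = 20 × 280 = 5600.00, centroid at (140.00, 154.00).
top flange: A = 150 × 12 = 1800.00, centroid at (140.00, 300.00).
ΣA = 11320.00 mm², ΣAx̄ = 1584800.00 mm³, ΣAȳ = 1429840.00 mm³.
x̄ = 1584800.00/11320.00 = 140.00 mm; ȳ = 1429840.00/11320.00 = 126.31 mm.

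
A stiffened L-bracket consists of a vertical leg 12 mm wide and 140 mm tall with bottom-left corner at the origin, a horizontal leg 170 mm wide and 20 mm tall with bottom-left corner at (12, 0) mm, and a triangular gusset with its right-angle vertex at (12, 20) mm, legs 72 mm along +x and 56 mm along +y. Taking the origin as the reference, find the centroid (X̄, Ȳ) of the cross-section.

vertical leg: A = 12 × 140 = 1680.00, centroid at (6.00, 70.00).
horizontal leg: A = 170 × 20 = 3400.00, centroid at (97.00, 10.00).
gusset: A = ½·72·56 = 2016.00, centroid at (36.00, 38.67).
ΣA = 7096.00 mm², ΣAX̄ = 412456.00 mm³, ΣAȲ = 229552.00 mm³.
X̄ = 412456.00/7096.00 = 58.13 mm; Ȳ = 229552.00/7096.00 = 32.35 mm.

X̄ = 58.13 mm, Ȳ = 32.35 mm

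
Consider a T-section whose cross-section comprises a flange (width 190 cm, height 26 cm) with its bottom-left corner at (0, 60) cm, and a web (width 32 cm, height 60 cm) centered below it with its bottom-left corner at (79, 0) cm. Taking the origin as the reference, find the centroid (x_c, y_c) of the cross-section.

x_c = 95.00 cm, y_c = 60.97 cm

web: A = 32 × 60 = 1920.00, centroid at (95.00, 30.00).
flange: A = 190 × 26 = 4940.00, centroid at (95.00, 73.00).
ΣA = 6860.00 cm², ΣAx_c = 651700.00 cm³, ΣAy_c = 418220.00 cm³.
x_c = 651700.00/6860.00 = 95.00 cm; y_c = 418220.00/6860.00 = 60.97 cm.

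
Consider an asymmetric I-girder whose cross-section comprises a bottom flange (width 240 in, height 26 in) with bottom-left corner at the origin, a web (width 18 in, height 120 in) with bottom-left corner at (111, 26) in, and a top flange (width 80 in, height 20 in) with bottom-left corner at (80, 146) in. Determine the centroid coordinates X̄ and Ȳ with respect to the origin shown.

Part | A | x̄ᵢ | ȳᵢ | A·x̄ᵢ | A·ȳᵢ
bottom flange | 6240.00 | 120.00 | 13.00 | 748800.00 | 81120.00
web | 2160.00 | 120.00 | 86.00 | 259200.00 | 185760.00
top flange | 1600.00 | 120.00 | 156.00 | 192000.00 | 249600.00
Σ | 10000.00 |  |  | 1200000.00 | 516480.00
X̄ = 1200000.00 / 10000.00 = 120.00 in
Ȳ = 516480.00 / 10000.00 = 51.65 in

X̄ = 120.00 in, Ȳ = 51.65 in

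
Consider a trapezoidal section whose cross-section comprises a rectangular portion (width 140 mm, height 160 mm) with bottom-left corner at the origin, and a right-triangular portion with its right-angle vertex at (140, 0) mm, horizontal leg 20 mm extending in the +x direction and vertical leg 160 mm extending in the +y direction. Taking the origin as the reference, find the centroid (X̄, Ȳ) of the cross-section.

Part | A | x̄ᵢ | ȳᵢ | A·x̄ᵢ | A·ȳᵢ
rectangular portion | 22400.00 | 70.00 | 80.00 | 1568000.00 | 1792000.00
triangular portion | 1600.00 | 146.67 | 53.33 | 234666.67 | 85333.33
Σ | 24000.00 |  |  | 1802666.67 | 1877333.33
X̄ = 1802666.67 / 24000.00 = 75.11 mm
Ȳ = 1877333.33 / 24000.00 = 78.22 mm

X̄ = 75.11 mm, Ȳ = 78.22 mm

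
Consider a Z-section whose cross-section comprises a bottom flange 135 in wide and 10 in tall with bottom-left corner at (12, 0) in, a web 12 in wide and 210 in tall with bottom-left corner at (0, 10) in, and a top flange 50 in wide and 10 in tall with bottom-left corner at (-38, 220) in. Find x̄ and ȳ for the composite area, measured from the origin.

x̄ = 26.53 in, ȳ = 93.60 in

bottom flange: A = 135 × 10 = 1350.00, centroid at (79.50, 5.00).
web: A = 12 × 210 = 2520.00, centroid at (6.00, 115.00).
top flange: A = 50 × 10 = 500.00, centroid at (-13.00, 225.00).
ΣA = 4370.00 in², ΣAx̄ = 115945.00 in³, ΣAȳ = 409050.00 in³.
x̄ = 115945.00/4370.00 = 26.53 in; ȳ = 409050.00/4370.00 = 93.60 in.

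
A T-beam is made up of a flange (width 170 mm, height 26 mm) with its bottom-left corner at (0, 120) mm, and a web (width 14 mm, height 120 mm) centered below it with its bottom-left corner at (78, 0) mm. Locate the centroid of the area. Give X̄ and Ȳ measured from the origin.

web: A = 14 × 120 = 1680.00, centroid at (85.00, 60.00).
flange: A = 170 × 26 = 4420.00, centroid at (85.00, 133.00).
ΣA = 6100.00 mm²
ΣAX̄ = (1680.00)(85.00) + (4420.00)(85.00) = 518500.00 mm³
ΣAȲ = (1680.00)(60.00) + (4420.00)(133.00) = 688660.00 mm³
X̄ = 518500.00 / 6100.00 = 85.00 mm
Ȳ = 688660.00 / 6100.00 = 112.90 mm

X̄ = 85.00 mm, Ȳ = 112.90 mm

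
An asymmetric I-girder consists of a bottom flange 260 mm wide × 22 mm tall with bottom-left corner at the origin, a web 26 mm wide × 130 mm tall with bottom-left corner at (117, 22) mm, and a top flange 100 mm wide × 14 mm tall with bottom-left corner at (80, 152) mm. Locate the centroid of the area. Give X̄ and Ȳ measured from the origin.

bottom flange: A = 260 × 22 = 5720.00, centroid at (130.00, 11.00).
web: A = 26 × 130 = 3380.00, centroid at (130.00, 87.00).
top flange: A = 100 × 14 = 1400.00, centroid at (130.00, 159.00).
ΣA = 10500.00 mm², ΣAX̄ = 1365000.00 mm³, ΣAȲ = 579580.00 mm³.
X̄ = 1365000.00/10500.00 = 130.00 mm; Ȳ = 579580.00/10500.00 = 55.20 mm.

X̄ = 130.00 mm, Ȳ = 55.20 mm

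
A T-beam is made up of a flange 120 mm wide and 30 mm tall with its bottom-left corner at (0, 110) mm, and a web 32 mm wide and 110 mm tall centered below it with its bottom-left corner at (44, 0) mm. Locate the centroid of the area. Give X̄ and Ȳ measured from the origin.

web: A = 32 × 110 = 3520.00, centroid at (60.00, 55.00).
flange: A = 120 × 30 = 3600.00, centroid at (60.00, 125.00).
ΣA = 7120.00 mm², ΣAX̄ = 427200.00 mm³, ΣAȲ = 643600.00 mm³.
X̄ = 427200.00/7120.00 = 60.00 mm; Ȳ = 643600.00/7120.00 = 90.39 mm.

X̄ = 60.00 mm, Ȳ = 90.39 mm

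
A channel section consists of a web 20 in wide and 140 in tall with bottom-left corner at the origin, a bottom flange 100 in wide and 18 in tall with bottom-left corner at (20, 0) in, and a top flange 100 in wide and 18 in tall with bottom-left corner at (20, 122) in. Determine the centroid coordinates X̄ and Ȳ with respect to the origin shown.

web: A = 20 × 140 = 2800.00, centroid at (10.00, 70.00).
bottom flange: A = 100 × 18 = 1800.00, centroid at (70.00, 9.00).
top flange: A = 100 × 18 = 1800.00, centroid at (70.00, 131.00).
ΣA = 6400.00 in², ΣAX̄ = 280000.00 in³, ΣAȲ = 448000.00 in³.
X̄ = 280000.00/6400.00 = 43.75 in; Ȳ = 448000.00/6400.00 = 70.00 in.

X̄ = 43.75 in, Ȳ = 70.00 in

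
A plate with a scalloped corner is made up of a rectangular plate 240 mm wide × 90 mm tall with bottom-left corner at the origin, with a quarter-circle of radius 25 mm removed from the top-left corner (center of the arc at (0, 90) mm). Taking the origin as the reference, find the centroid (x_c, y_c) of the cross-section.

x_c = 122.54 mm, y_c = 44.20 mm

Part | A | x̄ᵢ | ȳᵢ | A·x̄ᵢ | A·ȳᵢ
plate | 21600.00 | 120.00 | 45.00 | 2592000.00 | 972000.00
removed quarter-circle | -490.87 | 10.61 | 79.39 | -5208.33 | -38970.31
Σ | 21109.13 |  |  | 2586791.67 | 933029.69
x_c = 2586791.67 / 21109.13 = 122.54 mm
y_c = 933029.69 / 21109.13 = 44.20 mm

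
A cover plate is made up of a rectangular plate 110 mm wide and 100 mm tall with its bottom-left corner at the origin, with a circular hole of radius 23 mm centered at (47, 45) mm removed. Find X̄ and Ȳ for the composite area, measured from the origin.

X̄ = 56.42 mm, Ȳ = 50.89 mm

Part | A | x̄ᵢ | ȳᵢ | A·x̄ᵢ | A·ȳᵢ
plate | 11000.00 | 55.00 | 50.00 | 605000.00 | 550000.00
hole | -1661.90 | 47.00 | 45.00 | -78109.42 | -74785.61
Σ | 9338.10 |  |  | 526890.58 | 475214.39
X̄ = 526890.58 / 9338.10 = 56.42 mm
Ȳ = 475214.39 / 9338.10 = 50.89 mm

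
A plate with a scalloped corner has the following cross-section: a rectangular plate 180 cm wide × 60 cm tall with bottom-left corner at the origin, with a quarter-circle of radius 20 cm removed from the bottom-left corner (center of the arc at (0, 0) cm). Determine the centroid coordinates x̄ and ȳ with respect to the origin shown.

x̄ = 92.44 cm, ȳ = 30.64 cm

plate: A = 180 × 60 = 10800.00, centroid at (90.00, 30.00).
removed quarter-circle: A = −¼π·20² = -314.16, centroid at (8.49, 8.49).
ΣA = 10485.84 cm²
ΣAx̄ = (10800.00)(90.00) + (-314.16)(8.49) = 969333.33 cm³
ΣAȳ = (10800.00)(30.00) + (-314.16)(8.49) = 321333.33 cm³
x̄ = 969333.33 / 10485.84 = 92.44 cm
ȳ = 321333.33 / 10485.84 = 30.64 cm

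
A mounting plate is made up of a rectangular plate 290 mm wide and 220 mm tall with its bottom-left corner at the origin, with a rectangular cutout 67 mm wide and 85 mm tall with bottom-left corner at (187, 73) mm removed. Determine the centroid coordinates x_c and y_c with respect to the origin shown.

x_c = 137.60 mm, y_c = 109.46 mm

plate: A = 290 × 220 = 63800.00, centroid at (145.00, 110.00).
hole: A = −(67 × 85) = -5695.00, centroid at (220.50, 115.50).
ΣA = 58105.00 mm²
ΣAx_c = (63800.00)(145.00) + (-5695.00)(220.50) = 7995252.50 mm³
ΣAy_c = (63800.00)(110.00) + (-5695.00)(115.50) = 6360227.50 mm³
x_c = 7995252.50 / 58105.00 = 137.60 mm
y_c = 6360227.50 / 58105.00 = 109.46 mm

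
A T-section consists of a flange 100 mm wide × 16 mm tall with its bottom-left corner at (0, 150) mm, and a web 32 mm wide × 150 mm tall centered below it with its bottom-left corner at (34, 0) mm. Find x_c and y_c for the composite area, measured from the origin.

x_c = 50.00 mm, y_c = 95.75 mm

Part | A | x̄ᵢ | ȳᵢ | A·x̄ᵢ | A·ȳᵢ
web | 4800.00 | 50.00 | 75.00 | 240000.00 | 360000.00
flange | 1600.00 | 50.00 | 158.00 | 80000.00 | 252800.00
Σ | 6400.00 |  |  | 320000.00 | 612800.00
x_c = 320000.00 / 6400.00 = 50.00 mm
y_c = 612800.00 / 6400.00 = 95.75 mm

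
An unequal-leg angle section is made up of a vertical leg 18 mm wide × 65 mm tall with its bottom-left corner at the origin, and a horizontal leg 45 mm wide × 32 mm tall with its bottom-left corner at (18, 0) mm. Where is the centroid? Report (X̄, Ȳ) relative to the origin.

Part | A | x̄ᵢ | ȳᵢ | A·x̄ᵢ | A·ȳᵢ
vertical leg | 1170.00 | 9.00 | 32.50 | 10530.00 | 38025.00
horizontal leg | 1440.00 | 40.50 | 16.00 | 58320.00 | 23040.00
Σ | 2610.00 |  |  | 68850.00 | 61065.00
X̄ = 68850.00 / 2610.00 = 26.38 mm
Ȳ = 61065.00 / 2610.00 = 23.40 mm

X̄ = 26.38 mm, Ȳ = 23.40 mm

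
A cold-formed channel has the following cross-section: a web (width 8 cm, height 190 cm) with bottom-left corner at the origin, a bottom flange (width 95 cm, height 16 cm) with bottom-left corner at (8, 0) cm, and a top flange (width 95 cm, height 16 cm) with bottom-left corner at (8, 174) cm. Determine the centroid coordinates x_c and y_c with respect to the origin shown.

web: A = 8 × 190 = 1520.00, centroid at (4.00, 95.00).
bottom flange: A = 95 × 16 = 1520.00, centroid at (55.50, 8.00).
top flange: A = 95 × 16 = 1520.00, centroid at (55.50, 182.00).
ΣA = 4560.00 cm²
ΣAx_c = (1520.00)(4.00) + (1520.00)(55.50) + (1520.00)(55.50) = 174800.00 cm³
ΣAy_c = (1520.00)(95.00) + (1520.00)(8.00) + (1520.00)(182.00) = 433200.00 cm³
x_c = 174800.00 / 4560.00 = 38.33 cm
y_c = 433200.00 / 4560.00 = 95.00 cm

x_c = 38.33 cm, y_c = 95.00 cm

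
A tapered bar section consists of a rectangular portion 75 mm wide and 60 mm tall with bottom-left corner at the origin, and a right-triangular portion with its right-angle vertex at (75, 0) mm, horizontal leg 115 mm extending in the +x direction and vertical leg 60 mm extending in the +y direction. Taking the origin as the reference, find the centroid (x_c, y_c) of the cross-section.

x_c = 70.41 mm, y_c = 25.66 mm

rectangular portion: A = 75 × 60 = 4500.00, centroid at (37.50, 30.00).
triangular portion: A = ½·115·60 = 3450.00, centroid at (113.33, 20.00).
ΣA = 7950.00 mm², ΣAx_c = 559750.00 mm³, ΣAy_c = 204000.00 mm³.
x_c = 559750.00/7950.00 = 70.41 mm; y_c = 204000.00/7950.00 = 25.66 mm.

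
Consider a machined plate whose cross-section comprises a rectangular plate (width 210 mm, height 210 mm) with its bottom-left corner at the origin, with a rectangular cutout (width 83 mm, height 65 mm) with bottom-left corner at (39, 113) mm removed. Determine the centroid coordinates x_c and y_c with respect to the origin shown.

x_c = 108.41 mm, y_c = 99.35 mm

plate: A = 210 × 210 = 44100.00, centroid at (105.00, 105.00).
hole: A = −(83 × 65) = -5395.00, centroid at (80.50, 145.50).
ΣA = 38705.00 mm²
ΣAx_c = (44100.00)(105.00) + (-5395.00)(80.50) = 4196202.50 mm³
ΣAy_c = (44100.00)(105.00) + (-5395.00)(145.50) = 3845527.50 mm³
x_c = 4196202.50 / 38705.00 = 108.41 mm
y_c = 3845527.50 / 38705.00 = 99.35 mm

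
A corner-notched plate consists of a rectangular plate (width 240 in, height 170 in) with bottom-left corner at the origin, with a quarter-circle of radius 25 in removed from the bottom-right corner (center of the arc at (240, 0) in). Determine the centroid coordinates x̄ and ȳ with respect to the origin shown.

Part | A | x̄ᵢ | ȳᵢ | A·x̄ᵢ | A·ȳᵢ
plate | 40800.00 | 120.00 | 85.00 | 4896000.00 | 3468000.00
removed quarter-circle | -490.87 | 229.39 | 10.61 | -112601.39 | -5208.33
Σ | 40309.13 |  |  | 4783398.61 | 3462791.67
x̄ = 4783398.61 / 40309.13 = 118.67 in
ȳ = 3462791.67 / 40309.13 = 85.91 in

x̄ = 118.67 in, ȳ = 85.91 in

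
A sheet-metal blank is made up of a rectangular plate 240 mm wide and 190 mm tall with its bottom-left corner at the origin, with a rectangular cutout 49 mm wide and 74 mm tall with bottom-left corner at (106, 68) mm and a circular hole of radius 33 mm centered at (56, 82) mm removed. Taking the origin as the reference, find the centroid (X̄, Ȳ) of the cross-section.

X̄ = 124.69 mm, Ȳ = 95.21 mm

Part | A | x̄ᵢ | ȳᵢ | A·x̄ᵢ | A·ȳᵢ
plate | 45600.00 | 120.00 | 95.00 | 5472000.00 | 4332000.00
hole 1 | -3626.00 | 130.50 | 105.00 | -473193.00 | -380730.00
hole 2 | -3421.19 | 56.00 | 82.00 | -191586.89 | -280537.94
Σ | 38552.81 |  |  | 4807220.11 | 3670732.06
X̄ = 4807220.11 / 38552.81 = 124.69 mm
Ȳ = 3670732.06 / 38552.81 = 95.21 mm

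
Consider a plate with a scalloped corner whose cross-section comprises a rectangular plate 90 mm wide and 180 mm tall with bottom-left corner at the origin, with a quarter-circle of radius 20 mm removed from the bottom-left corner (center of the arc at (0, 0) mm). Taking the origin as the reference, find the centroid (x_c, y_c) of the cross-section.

plate: A = 90 × 180 = 16200.00, centroid at (45.00, 90.00).
removed quarter-circle: A = −¼π·20² = -314.16, centroid at (8.49, 8.49).
ΣA = 15885.84 mm²
ΣAx_c = (16200.00)(45.00) + (-314.16)(8.49) = 726333.33 mm³
ΣAy_c = (16200.00)(90.00) + (-314.16)(8.49) = 1455333.33 mm³
x_c = 726333.33 / 15885.84 = 45.72 mm
y_c = 1455333.33 / 15885.84 = 91.61 mm

x_c = 45.72 mm, y_c = 91.61 mm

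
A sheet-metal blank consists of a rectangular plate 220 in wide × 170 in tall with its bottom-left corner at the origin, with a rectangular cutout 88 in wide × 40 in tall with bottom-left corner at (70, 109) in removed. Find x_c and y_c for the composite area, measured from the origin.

plate: A = 220 × 170 = 37400.00, centroid at (110.00, 85.00).
hole: A = −(88 × 40) = -3520.00, centroid at (114.00, 129.00).
ΣA = 33880.00 in², ΣAx_c = 3712720.00 in³, ΣAy_c = 2724920.00 in³.
x_c = 3712720.00/33880.00 = 109.58 in; y_c = 2724920.00/33880.00 = 80.43 in.

x_c = 109.58 in, y_c = 80.43 in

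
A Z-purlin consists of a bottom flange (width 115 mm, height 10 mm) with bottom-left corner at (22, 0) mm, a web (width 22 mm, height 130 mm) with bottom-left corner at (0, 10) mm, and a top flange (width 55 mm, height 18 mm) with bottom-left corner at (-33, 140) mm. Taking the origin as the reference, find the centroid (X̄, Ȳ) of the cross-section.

X̄ = 23.49 mm, Ȳ = 73.55 mm

Part | A | x̄ᵢ | ȳᵢ | A·x̄ᵢ | A·ȳᵢ
bottom flange | 1150.00 | 79.50 | 5.00 | 91425.00 | 5750.00
web | 2860.00 | 11.00 | 75.00 | 31460.00 | 214500.00
top flange | 990.00 | -5.50 | 149.00 | -5445.00 | 147510.00
Σ | 5000.00 |  |  | 117440.00 | 367760.00
X̄ = 117440.00 / 5000.00 = 23.49 mm
Ȳ = 367760.00 / 5000.00 = 73.55 mm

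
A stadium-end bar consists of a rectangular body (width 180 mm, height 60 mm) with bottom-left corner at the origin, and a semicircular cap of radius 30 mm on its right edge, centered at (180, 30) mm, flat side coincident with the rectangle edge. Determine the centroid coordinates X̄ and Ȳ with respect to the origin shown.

X̄ = 101.89 mm, Ȳ = 30.00 mm

Part | A | x̄ᵢ | ȳᵢ | A·x̄ᵢ | A·ȳᵢ
rectangular body | 10800.00 | 90.00 | 30.00 | 972000.00 | 324000.00
semicircular end | 1413.72 | 192.73 | 30.00 | 272469.00 | 42411.50
Σ | 12213.72 |  |  | 1244469.00 | 366411.50
X̄ = 1244469.00 / 12213.72 = 101.89 mm
Ȳ = 366411.50 / 12213.72 = 30.00 mm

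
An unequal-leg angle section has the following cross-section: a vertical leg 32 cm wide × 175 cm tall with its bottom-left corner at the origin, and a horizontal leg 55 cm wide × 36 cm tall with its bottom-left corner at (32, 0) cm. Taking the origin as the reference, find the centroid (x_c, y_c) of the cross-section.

x_c = 27.36 cm, y_c = 69.35 cm

vertical leg: A = 32 × 175 = 5600.00, centroid at (16.00, 87.50).
horizontal leg: A = 55 × 36 = 1980.00, centroid at (59.50, 18.00).
ΣA = 7580.00 cm², ΣAx_c = 207410.00 cm³, ΣAy_c = 525640.00 cm³.
x_c = 207410.00/7580.00 = 27.36 cm; y_c = 525640.00/7580.00 = 69.35 cm.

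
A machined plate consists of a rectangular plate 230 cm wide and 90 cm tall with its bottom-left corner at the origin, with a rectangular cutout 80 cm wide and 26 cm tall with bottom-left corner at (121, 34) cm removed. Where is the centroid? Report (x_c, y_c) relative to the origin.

plate: A = 230 × 90 = 20700.00, centroid at (115.00, 45.00).
hole: A = −(80 × 26) = -2080.00, centroid at (161.00, 47.00).
ΣA = 18620.00 cm², ΣAx_c = 2045620.00 cm³, ΣAy_c = 833740.00 cm³.
x_c = 2045620.00/18620.00 = 109.86 cm; y_c = 833740.00/18620.00 = 44.78 cm.

x_c = 109.86 cm, y_c = 44.78 cm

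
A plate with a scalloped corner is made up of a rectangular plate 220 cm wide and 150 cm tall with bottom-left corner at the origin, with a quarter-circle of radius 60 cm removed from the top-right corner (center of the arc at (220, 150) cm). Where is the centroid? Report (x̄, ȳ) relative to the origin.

plate: A = 220 × 150 = 33000.00, centroid at (110.00, 75.00).
removed quarter-circle: A = −¼π·60² = -2827.43, centroid at (194.54, 124.54).
ΣA = 30172.57 cm²
ΣAx̄ = (33000.00)(110.00) + (-2827.43)(194.54) = 3079964.65 cm³
ΣAȳ = (33000.00)(75.00) + (-2827.43)(124.54) = 2122884.99 cm³
x̄ = 3079964.65 / 30172.57 = 102.08 cm
ȳ = 2122884.99 / 30172.57 = 70.36 cm

x̄ = 102.08 cm, ȳ = 70.36 cm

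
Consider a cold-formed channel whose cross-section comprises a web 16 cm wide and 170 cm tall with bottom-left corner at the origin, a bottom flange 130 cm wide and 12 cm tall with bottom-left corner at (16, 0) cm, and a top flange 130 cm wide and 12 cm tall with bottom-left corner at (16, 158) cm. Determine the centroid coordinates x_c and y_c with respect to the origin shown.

Part | A | x̄ᵢ | ȳᵢ | A·x̄ᵢ | A·ȳᵢ
web | 2720.00 | 8.00 | 85.00 | 21760.00 | 231200.00
bottom flange | 1560.00 | 81.00 | 6.00 | 126360.00 | 9360.00
top flange | 1560.00 | 81.00 | 164.00 | 126360.00 | 255840.00
Σ | 5840.00 |  |  | 274480.00 | 496400.00
x_c = 274480.00 / 5840.00 = 47.00 cm
y_c = 496400.00 / 5840.00 = 85.00 cm

x_c = 47.00 cm, y_c = 85.00 cm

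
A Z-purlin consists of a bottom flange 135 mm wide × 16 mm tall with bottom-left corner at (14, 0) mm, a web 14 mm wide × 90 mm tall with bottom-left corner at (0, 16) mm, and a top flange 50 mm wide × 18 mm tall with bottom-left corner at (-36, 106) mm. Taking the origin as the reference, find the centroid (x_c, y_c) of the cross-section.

bottom flange: A = 135 × 16 = 2160.00, centroid at (81.50, 8.00).
web: A = 14 × 90 = 1260.00, centroid at (7.00, 61.00).
top flange: A = 50 × 18 = 900.00, centroid at (-11.00, 115.00).
ΣA = 4320.00 mm², ΣAx_c = 174960.00 mm³, ΣAy_c = 197640.00 mm³.
x_c = 174960.00/4320.00 = 40.50 mm; y_c = 197640.00/4320.00 = 45.75 mm.

x_c = 40.50 mm, y_c = 45.75 mm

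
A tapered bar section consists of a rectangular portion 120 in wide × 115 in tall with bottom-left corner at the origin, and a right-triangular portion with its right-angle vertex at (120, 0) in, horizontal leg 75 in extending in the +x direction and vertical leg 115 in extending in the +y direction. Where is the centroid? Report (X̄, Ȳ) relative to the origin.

X̄ = 80.24 in, Ȳ = 52.94 in

rectangular portion: A = 120 × 115 = 13800.00, centroid at (60.00, 57.50).
triangular portion: A = ½·75·115 = 4312.50, centroid at (145.00, 38.33).
ΣA = 18112.50 in²
ΣAX̄ = (13800.00)(60.00) + (4312.50)(145.00) = 1453312.50 in³
ΣAȲ = (13800.00)(57.50) + (4312.50)(38.33) = 958812.50 in³
X̄ = 1453312.50 / 18112.50 = 80.24 in
Ȳ = 958812.50 / 18112.50 = 52.94 in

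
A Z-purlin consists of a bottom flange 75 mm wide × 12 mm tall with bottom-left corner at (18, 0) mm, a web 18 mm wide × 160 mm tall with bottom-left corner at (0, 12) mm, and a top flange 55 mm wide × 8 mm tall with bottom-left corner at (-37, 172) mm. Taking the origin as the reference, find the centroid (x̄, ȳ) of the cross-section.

x̄ = 16.99 mm, ȳ = 82.42 mm

Part | A | x̄ᵢ | ȳᵢ | A·x̄ᵢ | A·ȳᵢ
bottom flange | 900.00 | 55.50 | 6.00 | 49950.00 | 5400.00
web | 2880.00 | 9.00 | 92.00 | 25920.00 | 264960.00
top flange | 440.00 | -9.50 | 176.00 | -4180.00 | 77440.00
Σ | 4220.00 |  |  | 71690.00 | 347800.00
x̄ = 71690.00 / 4220.00 = 16.99 mm
ȳ = 347800.00 / 4220.00 = 82.42 mm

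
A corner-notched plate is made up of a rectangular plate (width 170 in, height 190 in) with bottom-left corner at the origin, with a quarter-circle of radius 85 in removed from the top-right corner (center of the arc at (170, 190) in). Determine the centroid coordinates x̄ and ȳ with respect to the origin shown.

plate: A = 170 × 190 = 32300.00, centroid at (85.00, 95.00).
removed quarter-circle: A = −¼π·85² = -5674.50, centroid at (133.92, 153.92).
ΣA = 26625.50 in², ΣAx̄ = 1985543.04 in³, ΣAȳ = 2195053.00 in³.
x̄ = 1985543.04/26625.50 = 74.57 in; ȳ = 2195053.00/26625.50 = 82.44 in.

x̄ = 74.57 in, ȳ = 82.44 in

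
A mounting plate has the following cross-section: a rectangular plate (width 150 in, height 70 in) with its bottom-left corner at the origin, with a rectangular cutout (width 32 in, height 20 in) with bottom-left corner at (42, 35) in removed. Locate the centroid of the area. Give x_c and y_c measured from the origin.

x_c = 76.10 in, y_c = 34.35 in

plate: A = 150 × 70 = 10500.00, centroid at (75.00, 35.00).
hole: A = −(32 × 20) = -640.00, centroid at (58.00, 45.00).
ΣA = 9860.00 in², ΣAx_c = 750380.00 in³, ΣAy_c = 338700.00 in³.
x_c = 750380.00/9860.00 = 76.10 in; y_c = 338700.00/9860.00 = 34.35 in.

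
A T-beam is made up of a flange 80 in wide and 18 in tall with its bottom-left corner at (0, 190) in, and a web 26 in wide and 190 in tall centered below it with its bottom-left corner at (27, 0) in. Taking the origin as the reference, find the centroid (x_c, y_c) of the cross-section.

x_c = 40.00 in, y_c = 118.47 in

web: A = 26 × 190 = 4940.00, centroid at (40.00, 95.00).
flange: A = 80 × 18 = 1440.00, centroid at (40.00, 199.00).
ΣA = 6380.00 in², ΣAx_c = 255200.00 in³, ΣAy_c = 755860.00 in³.
x_c = 255200.00/6380.00 = 40.00 in; y_c = 755860.00/6380.00 = 118.47 in.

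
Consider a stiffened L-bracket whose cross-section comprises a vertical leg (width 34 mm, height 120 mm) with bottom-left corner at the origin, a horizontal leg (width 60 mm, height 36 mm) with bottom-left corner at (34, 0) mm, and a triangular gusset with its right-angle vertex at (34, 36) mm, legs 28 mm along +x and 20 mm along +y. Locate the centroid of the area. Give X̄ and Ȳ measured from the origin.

X̄ = 33.70 mm, Ȳ = 45.34 mm

vertical leg: A = 34 × 120 = 4080.00, centroid at (17.00, 60.00).
horizontal leg: A = 60 × 36 = 2160.00, centroid at (64.00, 18.00).
gusset: A = ½·28·20 = 280.00, centroid at (43.33, 42.67).
ΣA = 6520.00 mm²
ΣAX̄ = (4080.00)(17.00) + (2160.00)(64.00) + (280.00)(43.33) = 219733.33 mm³
ΣAȲ = (4080.00)(60.00) + (2160.00)(18.00) + (280.00)(42.67) = 295626.67 mm³
X̄ = 219733.33 / 6520.00 = 33.70 mm
Ȳ = 295626.67 / 6520.00 = 45.34 mm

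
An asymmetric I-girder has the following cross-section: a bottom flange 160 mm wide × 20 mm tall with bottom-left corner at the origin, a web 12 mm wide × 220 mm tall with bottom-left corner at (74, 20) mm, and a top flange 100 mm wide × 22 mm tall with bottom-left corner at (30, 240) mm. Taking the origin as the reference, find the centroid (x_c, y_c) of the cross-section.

bottom flange: A = 160 × 20 = 3200.00, centroid at (80.00, 10.00).
web: A = 12 × 220 = 2640.00, centroid at (80.00, 130.00).
top flange: A = 100 × 22 = 2200.00, centroid at (80.00, 251.00).
ΣA = 8040.00 mm², ΣAx_c = 643200.00 mm³, ΣAy_c = 927400.00 mm³.
x_c = 643200.00/8040.00 = 80.00 mm; y_c = 927400.00/8040.00 = 115.35 mm.

x_c = 80.00 mm, y_c = 115.35 mm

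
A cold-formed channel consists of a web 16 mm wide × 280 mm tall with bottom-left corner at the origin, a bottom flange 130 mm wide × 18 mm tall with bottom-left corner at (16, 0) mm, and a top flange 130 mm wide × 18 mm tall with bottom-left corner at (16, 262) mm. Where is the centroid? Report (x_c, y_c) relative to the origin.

Part | A | x̄ᵢ | ȳᵢ | A·x̄ᵢ | A·ȳᵢ
web | 4480.00 | 8.00 | 140.00 | 35840.00 | 627200.00
bottom flange | 2340.00 | 81.00 | 9.00 | 189540.00 | 21060.00
top flange | 2340.00 | 81.00 | 271.00 | 189540.00 | 634140.00
Σ | 9160.00 |  |  | 414920.00 | 1282400.00
x_c = 414920.00 / 9160.00 = 45.30 mm
y_c = 1282400.00 / 9160.00 = 140.00 mm

x_c = 45.30 mm, y_c = 140.00 mm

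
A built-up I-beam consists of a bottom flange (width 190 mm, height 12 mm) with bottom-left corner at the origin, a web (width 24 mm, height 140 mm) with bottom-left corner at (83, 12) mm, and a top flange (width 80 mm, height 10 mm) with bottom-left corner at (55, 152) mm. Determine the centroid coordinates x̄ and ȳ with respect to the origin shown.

x̄ = 95.00 mm, ȳ = 64.41 mm

Part | A | x̄ᵢ | ȳᵢ | A·x̄ᵢ | A·ȳᵢ
bottom flange | 2280.00 | 95.00 | 6.00 | 216600.00 | 13680.00
web | 3360.00 | 95.00 | 82.00 | 319200.00 | 275520.00
top flange | 800.00 | 95.00 | 157.00 | 76000.00 | 125600.00
Σ | 6440.00 |  |  | 611800.00 | 414800.00
x̄ = 611800.00 / 6440.00 = 95.00 mm
ȳ = 414800.00 / 6440.00 = 64.41 mm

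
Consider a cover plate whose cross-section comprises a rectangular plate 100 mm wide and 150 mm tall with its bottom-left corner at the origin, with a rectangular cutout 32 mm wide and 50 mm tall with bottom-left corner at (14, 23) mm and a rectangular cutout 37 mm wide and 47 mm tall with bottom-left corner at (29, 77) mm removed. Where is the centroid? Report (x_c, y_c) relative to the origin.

plate: A = 100 × 150 = 15000.00, centroid at (50.00, 75.00).
hole 1: A = −(32 × 50) = -1600.00, centroid at (30.00, 48.00).
hole 2: A = −(37 × 47) = -1739.00, centroid at (47.50, 100.50).
ΣA = 11661.00 mm², ΣAx_c = 619397.50 mm³, ΣAy_c = 873430.50 mm³.
x_c = 619397.50/11661.00 = 53.12 mm; y_c = 873430.50/11661.00 = 74.90 mm.

x_c = 53.12 mm, y_c = 74.90 mm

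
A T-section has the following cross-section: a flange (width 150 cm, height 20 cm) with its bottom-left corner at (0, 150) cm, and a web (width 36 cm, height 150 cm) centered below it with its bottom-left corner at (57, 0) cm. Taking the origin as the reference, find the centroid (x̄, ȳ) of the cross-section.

web: A = 36 × 150 = 5400.00, centroid at (75.00, 75.00).
flange: A = 150 × 20 = 3000.00, centroid at (75.00, 160.00).
ΣA = 8400.00 cm², ΣAx̄ = 630000.00 cm³, ΣAȳ = 885000.00 cm³.
x̄ = 630000.00/8400.00 = 75.00 cm; ȳ = 885000.00/8400.00 = 105.36 cm.

x̄ = 75.00 cm, ȳ = 105.36 cm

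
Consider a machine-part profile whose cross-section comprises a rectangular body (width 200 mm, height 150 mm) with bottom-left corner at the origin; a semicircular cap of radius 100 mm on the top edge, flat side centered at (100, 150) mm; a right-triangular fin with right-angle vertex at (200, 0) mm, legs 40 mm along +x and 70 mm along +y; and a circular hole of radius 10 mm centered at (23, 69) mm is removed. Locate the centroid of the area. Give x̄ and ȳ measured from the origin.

x̄ = 103.91 mm, ȳ = 112.92 mm

rectangular body: A = 200 × 150 = 30000.00, centroid at (100.00, 75.00).
semicircular top: A = ½π·100² = 15707.96, centroid at (100.00, 192.44).
triangular fin: A = ½·40·70 = 1400.00, centroid at (213.33, 23.33).
hole: A = −π·10² = -314.16, centroid at (23.00, 69.00).
ΣA = 46793.80 mm²
ΣAx̄ = (30000.00)(100.00) + (15707.96)(100.00) + (1400.00)(213.33) + (-314.16)(23.00) = 4862237.33 mm³
ΣAȳ = (30000.00)(75.00) + (15707.96)(192.44) + (1400.00)(23.33) + (-314.16)(69.00) = 5283850.83 mm³
x̄ = 4862237.33 / 46793.80 = 103.91 mm
ȳ = 5283850.83 / 46793.80 = 112.92 mm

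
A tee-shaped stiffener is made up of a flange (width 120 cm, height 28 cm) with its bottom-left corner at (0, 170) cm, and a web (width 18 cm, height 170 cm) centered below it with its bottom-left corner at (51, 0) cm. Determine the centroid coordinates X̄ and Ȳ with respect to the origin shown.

web: A = 18 × 170 = 3060.00, centroid at (60.00, 85.00).
flange: A = 120 × 28 = 3360.00, centroid at (60.00, 184.00).
ΣA = 6420.00 cm²
ΣAX̄ = (3060.00)(60.00) + (3360.00)(60.00) = 385200.00 cm³
ΣAȲ = (3060.00)(85.00) + (3360.00)(184.00) = 878340.00 cm³
X̄ = 385200.00 / 6420.00 = 60.00 cm
Ȳ = 878340.00 / 6420.00 = 136.81 cm

X̄ = 60.00 cm, Ȳ = 136.81 cm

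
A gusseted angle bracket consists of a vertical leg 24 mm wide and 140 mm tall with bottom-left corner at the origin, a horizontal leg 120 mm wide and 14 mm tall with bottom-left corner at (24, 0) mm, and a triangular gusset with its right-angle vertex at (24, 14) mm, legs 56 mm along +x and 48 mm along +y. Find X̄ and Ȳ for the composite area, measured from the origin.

X̄ = 37.40 mm, Ȳ = 45.00 mm

Part | A | x̄ᵢ | ȳᵢ | A·x̄ᵢ | A·ȳᵢ
vertical leg | 3360.00 | 12.00 | 70.00 | 40320.00 | 235200.00
horizontal leg | 1680.00 | 84.00 | 7.00 | 141120.00 | 11760.00
gusset | 1344.00 | 42.67 | 30.00 | 57344.00 | 40320.00
Σ | 6384.00 |  |  | 238784.00 | 287280.00
X̄ = 238784.00 / 6384.00 = 37.40 mm
Ȳ = 287280.00 / 6384.00 = 45.00 mm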